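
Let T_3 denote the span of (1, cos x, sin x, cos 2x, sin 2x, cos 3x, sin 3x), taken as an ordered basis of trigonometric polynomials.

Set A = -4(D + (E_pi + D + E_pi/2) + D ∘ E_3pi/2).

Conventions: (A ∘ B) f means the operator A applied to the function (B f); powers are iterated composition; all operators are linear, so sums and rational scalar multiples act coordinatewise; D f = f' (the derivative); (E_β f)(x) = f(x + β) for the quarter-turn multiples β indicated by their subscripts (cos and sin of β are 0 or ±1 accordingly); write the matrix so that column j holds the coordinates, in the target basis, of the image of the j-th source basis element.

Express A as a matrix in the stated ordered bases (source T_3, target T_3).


the matrix is [[-8, 0, 0, 0, 0, 0, 0]; [0, 0, -12, 0, 0, 0, 0]; [0, 12, 0, 0, 0, 0, 0]; [0, 0, 0, 0, -8, 0, 0]; [0, 0, 0, 8, 0, 0, 0]; [0, 0, 0, 0, 0, 16, -20]; [0, 0, 0, 0, 0, 20, 16]] (rows listed top to bottom)

image of 1: -8
image of cos x: 12sin x
image of sin x: -12cos x
image of cos 2x: 8sin 2x
image of sin 2x: -8cos 2x
image of cos 3x: 16cos 3x + 20sin 3x
image of sin 3x: -20cos 3x + 16sin 3x
each image's coordinates form column j of the matrix


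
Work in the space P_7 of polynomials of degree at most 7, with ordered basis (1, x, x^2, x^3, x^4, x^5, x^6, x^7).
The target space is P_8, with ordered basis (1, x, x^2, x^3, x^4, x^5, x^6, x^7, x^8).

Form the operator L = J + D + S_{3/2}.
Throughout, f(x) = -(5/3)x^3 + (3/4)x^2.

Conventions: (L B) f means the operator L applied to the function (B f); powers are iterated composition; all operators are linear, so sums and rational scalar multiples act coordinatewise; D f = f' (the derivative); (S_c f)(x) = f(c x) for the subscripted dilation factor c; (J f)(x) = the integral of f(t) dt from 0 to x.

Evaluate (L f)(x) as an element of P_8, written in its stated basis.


the image equals g(x) = -(5/12)x^4 - (43/8)x^3 - (53/16)x^2 + (3/2)x

J f = -(5/12)x^4 + (1/4)x^3
D f = -5x^2 + (3/2)x
S_{3/2} f = -(45/8)x^3 + (27/16)x^2
(J + D + S_{3/2}) f = -(5/12)x^4 - (43/8)x^3 - (53/16)x^2 + (3/2)x


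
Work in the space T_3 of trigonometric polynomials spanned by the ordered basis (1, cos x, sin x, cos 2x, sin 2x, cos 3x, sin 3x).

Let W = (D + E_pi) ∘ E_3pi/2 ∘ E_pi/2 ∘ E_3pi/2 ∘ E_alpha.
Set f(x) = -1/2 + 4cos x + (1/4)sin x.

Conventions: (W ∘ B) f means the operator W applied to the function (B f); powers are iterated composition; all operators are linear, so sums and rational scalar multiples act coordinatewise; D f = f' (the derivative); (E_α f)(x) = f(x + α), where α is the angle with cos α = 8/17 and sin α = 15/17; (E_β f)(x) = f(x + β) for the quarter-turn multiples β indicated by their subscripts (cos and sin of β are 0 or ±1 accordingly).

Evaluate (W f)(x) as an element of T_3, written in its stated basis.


E_alpha f = -1/2 + (143/68)cos x - (58/17)sin x
E_3pi/2 E_alpha f = -1/2 + (58/17)cos x + (143/68)sin x
E_pi/2 (E_3pi/2 ∘ E_alpha) f = -1/2 + (143/68)cos x - (58/17)sin x
E_3pi/2 E_pi/2 (E_3pi/2 ∘ E_alpha) f = -1/2 + (58/17)cos x + (143/68)sin x
D (E_3pi/2 ∘ E_pi/2) (E_3pi/2 ∘ E_alpha) f = (143/68)cos x - (58/17)sin x
E_pi (E_3pi/2 ∘ E_pi/2) (E_3pi/2 ∘ E_alpha) f = -1/2 - (58/17)cos x - (143/68)sin x
(D + E_pi) (E_3pi/2 ∘ E_pi/2) (E_3pi/2 ∘ E_alpha) f = -1/2 - (89/68)cos x - (375/68)sin x

g(x) = -1/2 - (89/68)cos x - (375/68)sin x


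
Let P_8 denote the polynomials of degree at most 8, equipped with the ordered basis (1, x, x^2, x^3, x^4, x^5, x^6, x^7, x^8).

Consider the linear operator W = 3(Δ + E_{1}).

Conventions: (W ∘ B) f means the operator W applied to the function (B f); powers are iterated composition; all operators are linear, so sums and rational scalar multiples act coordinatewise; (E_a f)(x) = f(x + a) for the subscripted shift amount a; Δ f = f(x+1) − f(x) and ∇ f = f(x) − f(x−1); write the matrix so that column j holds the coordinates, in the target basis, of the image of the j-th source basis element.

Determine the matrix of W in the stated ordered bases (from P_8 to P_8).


the matrix is [[3, 6, 6, 6, 6, 6, 6, 6, 6]; [0, 3, 12, 18, 24, 30, 36, 42, 48]; [0, 0, 3, 18, 36, 60, 90, 126, 168]; [0, 0, 0, 3, 24, 60, 120, 210, 336]; [0, 0, 0, 0, 3, 30, 90, 210, 420]; [0, 0, 0, 0, 0, 3, 36, 126, 336]; [0, 0, 0, 0, 0, 0, 3, 42, 168]; [0, 0, 0, 0, 0, 0, 0, 3, 48]; [0, 0, 0, 0, 0, 0, 0, 0, 3]] (rows listed top to bottom)

image of 1: 3
image of x: 3x + 6
image of x^2: 3x^2 + 12x + 6
image of x^3: 3x^3 + 18x^2 + 18x + 6
image of x^4: 3x^4 + 24x^3 + 36x^2 + 24x + 6
image of x^5: 3x^5 + 30x^4 + 60x^3 + 60x^2 + 30x + 6
image of x^6: 3x^6 + 36x^5 + 90x^4 + 120x^3 + 90x^2 + 36x + 6
image of x^7: 3x^7 + 42x^6 + 126x^5 + 210x^4 + 210x^3 + 126x^2 + 42x + 6
image of x^8: 3x^8 + 48x^7 + 168x^6 + 336x^5 + 420x^4 + 336x^3 + 168x^2 + 48x + 6
each image's coordinates form column j of the matrix


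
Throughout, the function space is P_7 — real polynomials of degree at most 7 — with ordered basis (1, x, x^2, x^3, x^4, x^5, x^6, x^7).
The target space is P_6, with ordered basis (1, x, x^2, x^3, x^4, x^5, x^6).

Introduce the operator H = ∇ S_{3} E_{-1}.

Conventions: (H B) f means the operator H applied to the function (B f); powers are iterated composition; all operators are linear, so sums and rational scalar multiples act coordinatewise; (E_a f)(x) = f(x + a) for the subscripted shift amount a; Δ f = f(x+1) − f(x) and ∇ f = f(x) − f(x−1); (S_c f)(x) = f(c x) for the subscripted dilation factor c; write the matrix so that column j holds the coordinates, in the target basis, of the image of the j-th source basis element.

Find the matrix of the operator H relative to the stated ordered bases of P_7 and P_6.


image of 1: 0
image of x: 3
image of x^2: 18x - 15
image of x^3: 81x^2 - 135x + 63
image of x^4: 324x^3 - 810x^2 + 756x - 255
image of x^5: 1215x^4 - 4050x^3 + 5670x^2 - 3825x + 1023
image of x^6: 4374x^5 - 18225x^4 + 34020x^3 - 34425x^2 + 18414x - 4095
image of x^7: 15309x^6 - 76545x^5 + 178605x^4 - 240975x^3 + 193347x^2 - 85995x + 16383
each image's coordinates form column j of the matrix

the matrix is [[0, 3, -15, 63, -255, 1023, -4095, 16383]; [0, 0, 18, -135, 756, -3825, 18414, -85995]; [0, 0, 0, 81, -810, 5670, -34425, 193347]; [0, 0, 0, 0, 324, -4050, 34020, -240975]; [0, 0, 0, 0, 0, 1215, -18225, 178605]; [0, 0, 0, 0, 0, 0, 4374, -76545]; [0, 0, 0, 0, 0, 0, 0, 15309]] (rows listed top to bottom)


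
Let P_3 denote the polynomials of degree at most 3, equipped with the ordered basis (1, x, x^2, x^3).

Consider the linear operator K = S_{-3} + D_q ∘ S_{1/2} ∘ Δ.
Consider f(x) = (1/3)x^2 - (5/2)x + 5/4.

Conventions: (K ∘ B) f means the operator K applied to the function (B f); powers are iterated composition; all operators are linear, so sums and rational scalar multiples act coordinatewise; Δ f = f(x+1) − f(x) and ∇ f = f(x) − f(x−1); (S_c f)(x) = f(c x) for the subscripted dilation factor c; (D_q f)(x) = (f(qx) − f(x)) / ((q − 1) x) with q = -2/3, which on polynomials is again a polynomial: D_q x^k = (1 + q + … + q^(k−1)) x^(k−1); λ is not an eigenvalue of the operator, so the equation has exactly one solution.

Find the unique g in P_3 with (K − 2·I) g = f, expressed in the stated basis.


write g with unknown coordinates in the stated basis and equate coefficients in (K − 2·I) g = f
solving from the highest basis element down gives g = (1/21)x^2 + (1/2)x - 101/84
check: K g = (3/7)x^2 - (3/2)x - 97/84
so K g − 2·g = (1/3)x^2 - (5/2)x + 5/4 = f ✓

g(x) = (1/21)x^2 + (1/2)x - 101/84


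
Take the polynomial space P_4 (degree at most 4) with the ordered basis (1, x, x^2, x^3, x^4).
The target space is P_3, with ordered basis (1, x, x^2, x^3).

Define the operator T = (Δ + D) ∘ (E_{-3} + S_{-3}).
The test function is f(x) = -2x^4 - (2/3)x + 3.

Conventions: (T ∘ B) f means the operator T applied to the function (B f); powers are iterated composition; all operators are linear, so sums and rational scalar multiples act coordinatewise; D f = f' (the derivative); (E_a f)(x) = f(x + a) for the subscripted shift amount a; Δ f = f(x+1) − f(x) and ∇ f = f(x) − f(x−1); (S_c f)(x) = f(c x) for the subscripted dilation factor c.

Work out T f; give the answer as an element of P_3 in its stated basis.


the image equals g(x) = -1312x^3 - 840x^2 - 1016x + 560/3

E_{-3} f = -2x^4 + 24x^3 - 108x^2 + (646/3)x - 157
S_{-3} f = -162x^4 + 2x + 3
(E_{-3} + S_{-3}) f = -164x^4 + 24x^3 - 108x^2 + (652/3)x - 154
Δ (E_{-3} + S_{-3}) f = -656x^3 - 912x^2 - 800x - 92/3
D (E_{-3} + S_{-3}) f = -656x^3 + 72x^2 - 216x + 652/3
(Δ + D) (E_{-3} + S_{-3}) f = -1312x^3 - 840x^2 - 1016x + 560/3


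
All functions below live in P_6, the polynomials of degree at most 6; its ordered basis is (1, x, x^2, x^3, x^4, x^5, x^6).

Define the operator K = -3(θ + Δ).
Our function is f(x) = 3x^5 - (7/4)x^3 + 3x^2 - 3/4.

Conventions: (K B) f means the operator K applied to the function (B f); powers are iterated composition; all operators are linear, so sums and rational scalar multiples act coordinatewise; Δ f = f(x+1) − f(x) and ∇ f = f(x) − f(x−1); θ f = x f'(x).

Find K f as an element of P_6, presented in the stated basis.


θ f = 15x^5 - (21/4)x^3 + 6x^2
Δ f = 15x^4 + 30x^3 + (99/4)x^2 + (63/4)x + 17/4
(θ + Δ) f = 15x^5 + 15x^4 + (99/4)x^3 + (123/4)x^2 + (63/4)x + 17/4
(-3(θ + Δ)) f = -45x^5 - 45x^4 - (297/4)x^3 - (369/4)x^2 - (189/4)x - 51/4

the image equals g(x) = -45x^5 - 45x^4 - (297/4)x^3 - (369/4)x^2 - (189/4)x - 51/4


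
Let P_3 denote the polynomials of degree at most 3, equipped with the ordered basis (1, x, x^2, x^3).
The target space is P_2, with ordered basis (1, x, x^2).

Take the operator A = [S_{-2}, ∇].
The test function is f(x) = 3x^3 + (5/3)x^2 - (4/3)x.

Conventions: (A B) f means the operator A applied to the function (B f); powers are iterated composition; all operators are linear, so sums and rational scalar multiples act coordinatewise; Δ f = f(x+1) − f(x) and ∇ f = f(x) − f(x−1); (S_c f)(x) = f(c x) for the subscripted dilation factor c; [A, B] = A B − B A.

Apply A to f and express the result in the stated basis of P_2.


the result is g(x) = 108x^2 - 74x + 28

∇ f = 9x^2 - (17/3)x
S_{-2} ∇ f = 36x^2 + (34/3)x
S_{-2} f = -24x^3 + (20/3)x^2 + (8/3)x
∇ S_{-2} f = -72x^2 + (256/3)x - 28
[S_{-2}, ∇] f = 108x^2 - 74x + 28


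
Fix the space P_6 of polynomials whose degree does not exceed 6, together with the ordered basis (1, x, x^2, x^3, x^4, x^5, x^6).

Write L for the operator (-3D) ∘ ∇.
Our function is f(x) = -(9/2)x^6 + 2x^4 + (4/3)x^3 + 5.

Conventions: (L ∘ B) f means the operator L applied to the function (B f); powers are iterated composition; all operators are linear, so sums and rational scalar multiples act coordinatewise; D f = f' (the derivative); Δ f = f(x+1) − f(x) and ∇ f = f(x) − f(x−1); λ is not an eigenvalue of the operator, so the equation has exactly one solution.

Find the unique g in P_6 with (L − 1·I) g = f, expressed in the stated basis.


write g with unknown coordinates in the stated basis and equate coefficients in (L − 1·I) g = f
solving from the highest basis element down gives g = (9/2)x^6 - 407x^4 + (2426/3)x^3 + 13842x^2 - 28803x - 70976
check: L g = -405x^4 + 810x^3 + 13842x^2 - 28803x - 70971
so L g − 1·g = -(9/2)x^6 + 2x^4 + (4/3)x^3 + 5 = f ✓

g(x) = (9/2)x^6 - 407x^4 + (2426/3)x^3 + 13842x^2 - 28803x - 70976


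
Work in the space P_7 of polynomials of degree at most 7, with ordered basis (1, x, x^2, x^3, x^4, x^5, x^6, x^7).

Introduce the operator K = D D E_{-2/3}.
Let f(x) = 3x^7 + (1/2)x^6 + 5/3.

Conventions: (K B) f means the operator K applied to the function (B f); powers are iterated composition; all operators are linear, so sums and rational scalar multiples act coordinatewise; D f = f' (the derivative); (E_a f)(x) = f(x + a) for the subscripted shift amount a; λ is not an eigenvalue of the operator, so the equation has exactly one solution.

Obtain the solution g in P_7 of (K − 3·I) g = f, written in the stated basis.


write g with unknown coordinates in the stated basis and equate coefficients in (K − 3·I) g = f
solving from the highest basis element down gives g = -x^7 - (1/6)x^6 - 14x^5 + 45x^4 - (1360/9)x^3 + (10900/27)x^2 - (18320/27)x + 140753/243
check: K g = -42x^5 + 135x^4 - (1360/3)x^3 + (10900/9)x^2 - (18320/9)x + 140888/81
so K g − 3·g = 3x^7 + (1/2)x^6 + 5/3 = f ✓

g(x) = -x^7 - (1/6)x^6 - 14x^5 + 45x^4 - (1360/9)x^3 + (10900/27)x^2 - (18320/27)x + 140753/243


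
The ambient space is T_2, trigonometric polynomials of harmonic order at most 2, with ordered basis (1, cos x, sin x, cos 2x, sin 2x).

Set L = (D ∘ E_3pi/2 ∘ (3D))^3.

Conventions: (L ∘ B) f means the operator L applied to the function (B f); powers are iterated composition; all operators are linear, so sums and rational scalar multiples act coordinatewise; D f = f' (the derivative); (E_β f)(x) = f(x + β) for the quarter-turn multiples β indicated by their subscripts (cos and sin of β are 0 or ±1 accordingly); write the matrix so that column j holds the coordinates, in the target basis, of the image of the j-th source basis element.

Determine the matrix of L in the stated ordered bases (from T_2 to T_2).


the matrix is [[0, 0, 0, 0, 0]; [0, 0, -27, 0, 0]; [0, 27, 0, 0, 0]; [0, 0, 0, 1728, 0]; [0, 0, 0, 0, 1728]] (rows listed top to bottom)

image of 1: 0
image of cos x: 27sin x
image of sin x: -27cos x
image of cos 2x: 1728cos 2x
image of sin 2x: 1728sin 2x
each image's coordinates form column j of the matrix


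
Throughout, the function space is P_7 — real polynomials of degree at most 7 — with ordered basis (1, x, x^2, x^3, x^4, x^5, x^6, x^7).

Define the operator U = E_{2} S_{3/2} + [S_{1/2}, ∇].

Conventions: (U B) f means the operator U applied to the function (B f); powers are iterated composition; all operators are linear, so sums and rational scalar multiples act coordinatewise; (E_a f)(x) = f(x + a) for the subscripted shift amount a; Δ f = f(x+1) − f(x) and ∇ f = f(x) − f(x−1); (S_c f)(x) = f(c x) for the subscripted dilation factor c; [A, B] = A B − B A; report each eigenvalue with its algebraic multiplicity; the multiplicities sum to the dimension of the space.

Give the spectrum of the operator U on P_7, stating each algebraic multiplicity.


λ = 1 (multiplicity 1), λ = 3/2 (multiplicity 1), λ = 9/4 (multiplicity 1), λ = 27/8 (multiplicity 1), λ = 81/16 (multiplicity 1), λ = 243/32 (multiplicity 1), λ = 729/64 (multiplicity 1), λ = 2187/128 (multiplicity 1)

image of 1: 1
image of x: (3/2)x + 7/2
image of x^2: (9/4)x^2 + (19/2)x + 33/4
image of x^3: (27/8)x^3 + (165/8)x^2 + (315/8)x + 223/8
image of x^4: (81/16)x^4 + (163/4)x^3 + (963/8)x^2 + (655/4)x + 1281/16
image of x^5: (243/32)x^5 + (2435/32)x^4 + (4845/16)x^3 + (9755/16)x^2 + (19365/32)x + 7807/32
image of x^6: (729/64)x^6 + (4377/32)x^5 + (43695/64)x^4 + (29195/16)x^3 + (174735/64)x^2 + (70077/32)x + 46593/64
image of x^7: (2187/128)x^7 + (30625/128)x^6 + (183645/128)x^5 + (612605/128)x^4 + (1224195/128)x^3 + (1470315/128)x^2 + (979335/128)x + 280063/128
the matrix is upper triangular; its diagonal is (1, 3/2, 9/4, 27/8, 81/16, 243/32, 729/64, 2187/128)
for a triangular matrix the eigenvalues are the diagonal entries, with algebraic multiplicity their repetition count


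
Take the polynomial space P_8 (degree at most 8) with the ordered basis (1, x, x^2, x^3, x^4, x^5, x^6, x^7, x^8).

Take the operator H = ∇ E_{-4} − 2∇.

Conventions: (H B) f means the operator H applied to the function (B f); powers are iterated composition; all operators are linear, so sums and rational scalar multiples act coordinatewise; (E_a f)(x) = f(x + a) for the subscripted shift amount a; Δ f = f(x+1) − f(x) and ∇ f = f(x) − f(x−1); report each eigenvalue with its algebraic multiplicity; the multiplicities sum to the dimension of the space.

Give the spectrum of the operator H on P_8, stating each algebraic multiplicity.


λ = 0 (multiplicity 9)

image of 1: 0
image of x: -1
image of x^2: -2x - 7
image of x^3: -3x^2 - 21x + 59
image of x^4: -4x^3 - 42x^2 + 236x - 367
image of x^5: -5x^4 - 70x^3 + 590x^2 - 1835x + 2099
image of x^6: -6x^5 - 105x^4 + 1180x^3 - 5505x^2 + 12594x - 11527
image of x^7: -7x^6 - 147x^5 + 2065x^4 - 12845x^3 + 44079x^2 - 80689x + 61739
image of x^8: -8x^7 - 196x^6 + 3304x^5 - 25690x^4 + 117544x^3 - 322756x^2 + 493912x - 325087
the matrix is upper triangular; its diagonal is (0, 0, 0, 0, 0, 0, 0, 0, 0)
for a triangular matrix the eigenvalues are the diagonal entries, with algebraic multiplicity their repetition count


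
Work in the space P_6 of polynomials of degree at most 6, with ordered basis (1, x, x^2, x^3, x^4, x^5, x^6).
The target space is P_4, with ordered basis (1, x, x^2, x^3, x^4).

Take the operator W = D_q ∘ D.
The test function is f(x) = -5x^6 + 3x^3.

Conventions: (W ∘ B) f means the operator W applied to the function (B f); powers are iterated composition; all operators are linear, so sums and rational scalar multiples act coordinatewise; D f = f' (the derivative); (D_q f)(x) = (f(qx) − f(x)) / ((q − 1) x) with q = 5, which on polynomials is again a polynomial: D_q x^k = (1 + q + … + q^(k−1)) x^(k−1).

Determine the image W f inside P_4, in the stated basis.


D f = -30x^5 + 9x^2
D_q D f = -23430x^4 + 54x

the result is g(x) = -23430x^4 + 54x


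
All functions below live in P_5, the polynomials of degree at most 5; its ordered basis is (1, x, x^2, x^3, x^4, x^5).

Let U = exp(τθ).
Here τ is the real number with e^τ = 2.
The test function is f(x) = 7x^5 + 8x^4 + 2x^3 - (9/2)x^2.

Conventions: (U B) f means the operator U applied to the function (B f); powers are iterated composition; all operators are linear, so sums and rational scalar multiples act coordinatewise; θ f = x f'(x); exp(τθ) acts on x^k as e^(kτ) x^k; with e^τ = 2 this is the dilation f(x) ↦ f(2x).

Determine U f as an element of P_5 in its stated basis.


exp(τθ) x^k = e^(kτ) x^k; with e^τ = 2 this sends x^k to 2^k x^k
x^2 ↦ 4 x^2
x^3 ↦ 8 x^3
x^4 ↦ 16 x^4
x^5 ↦ 32 x^5
applying this coordinatewise to f: exp(τθ) f = 224x^5 + 128x^4 + 16x^3 - 18x^2

g(x) = 224x^5 + 128x^4 + 16x^3 - 18x^2


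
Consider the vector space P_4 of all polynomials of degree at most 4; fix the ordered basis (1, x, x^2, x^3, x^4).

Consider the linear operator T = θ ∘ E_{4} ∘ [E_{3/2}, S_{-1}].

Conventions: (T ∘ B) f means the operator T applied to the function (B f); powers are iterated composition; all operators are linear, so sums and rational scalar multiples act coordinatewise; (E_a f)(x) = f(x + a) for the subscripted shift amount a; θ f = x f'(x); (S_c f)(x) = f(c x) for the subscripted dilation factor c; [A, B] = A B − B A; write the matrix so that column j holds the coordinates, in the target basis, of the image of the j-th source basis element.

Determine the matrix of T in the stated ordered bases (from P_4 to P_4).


image of 1: 0
image of x: 0
image of x^2: 6x
image of x^3: -18x^2 - 72x
image of x^4: 36x^3 + 288x^2 + 603x
each image's coordinates form column j of the matrix

the matrix is [[0, 0, 0, 0, 0]; [0, 0, 6, -72, 603]; [0, 0, 0, -18, 288]; [0, 0, 0, 0, 36]; [0, 0, 0, 0, 0]] (rows listed top to bottom)


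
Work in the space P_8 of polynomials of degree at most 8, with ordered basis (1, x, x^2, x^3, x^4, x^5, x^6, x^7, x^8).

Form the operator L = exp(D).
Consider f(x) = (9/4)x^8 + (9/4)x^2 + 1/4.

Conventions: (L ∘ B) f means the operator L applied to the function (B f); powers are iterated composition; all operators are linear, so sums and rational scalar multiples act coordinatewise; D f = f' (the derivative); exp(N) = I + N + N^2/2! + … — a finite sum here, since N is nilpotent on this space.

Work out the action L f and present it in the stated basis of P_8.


order-1 term: 18x^7 + (9/2)x
order-2 term: 63x^6 + 9/4
order-3 term: 126x^5
order-4 term: (315/2)x^4
order-5 term: 126x^3
order-6 term: 63x^2
order-7 term: 18x
order-8 term: 9/4
the series for exp(D) f terminates at order 8
exp(D) f = (9/4)x^8 + 18x^7 + 63x^6 + 126x^5 + (315/2)x^4 + 126x^3 + (261/4)x^2 + (45/2)x + 19/4

g(x) = (9/4)x^8 + 18x^7 + 63x^6 + 126x^5 + (315/2)x^4 + 126x^3 + (261/4)x^2 + (45/2)x + 19/4


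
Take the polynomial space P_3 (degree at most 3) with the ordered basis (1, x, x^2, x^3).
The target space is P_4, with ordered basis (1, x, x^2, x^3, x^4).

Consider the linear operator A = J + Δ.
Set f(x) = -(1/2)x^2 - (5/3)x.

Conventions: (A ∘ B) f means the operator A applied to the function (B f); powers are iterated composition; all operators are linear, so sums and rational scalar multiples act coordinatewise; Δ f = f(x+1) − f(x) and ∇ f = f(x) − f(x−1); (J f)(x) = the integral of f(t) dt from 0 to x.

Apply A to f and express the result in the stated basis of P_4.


J f = -(1/6)x^3 - (5/6)x^2
Δ f = -x - 13/6
(J + Δ) f = -(1/6)x^3 - (5/6)x^2 - x - 13/6

the image equals g(x) = -(1/6)x^3 - (5/6)x^2 - x - 13/6


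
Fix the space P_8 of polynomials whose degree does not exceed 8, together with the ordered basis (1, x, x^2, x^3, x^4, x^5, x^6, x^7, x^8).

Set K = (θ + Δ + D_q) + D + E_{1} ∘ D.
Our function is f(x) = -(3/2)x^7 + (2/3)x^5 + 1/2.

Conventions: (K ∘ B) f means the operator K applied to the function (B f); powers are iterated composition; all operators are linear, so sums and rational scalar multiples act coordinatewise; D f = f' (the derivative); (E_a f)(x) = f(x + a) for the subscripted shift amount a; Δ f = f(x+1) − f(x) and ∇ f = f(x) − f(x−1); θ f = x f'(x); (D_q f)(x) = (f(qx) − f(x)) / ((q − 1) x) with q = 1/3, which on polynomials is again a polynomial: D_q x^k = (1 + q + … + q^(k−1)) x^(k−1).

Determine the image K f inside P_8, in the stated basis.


the result is g(x) = -(21/2)x^7 - (8201/243)x^6 - (547/6)x^5 - (48358/243)x^4 - (485/2)x^3 - (487/3)x^2 - (341/6)x - 8

θ f = -(21/2)x^7 + (10/3)x^5
Δ f = -(21/2)x^6 - (63/2)x^5 - (295/6)x^4 - (275/6)x^3 - (149/6)x^2 - (43/6)x - 5/6
D_q f = -(1093/486)x^6 + (242/243)x^4
(θ + Δ + D_q) f = -(21/2)x^7 - (3098/243)x^6 - (169/6)x^5 - (23411/486)x^4 - (275/6)x^3 - (149/6)x^2 - (43/6)x - 5/6
D f = -(21/2)x^6 + (10/3)x^4
D f = -(21/2)x^6 + (10/3)x^4
E_{1} D f = -(21/2)x^6 - 63x^5 - (925/6)x^4 - (590/3)x^3 - (275/2)x^2 - (149/3)x - 43/6
((θ + Δ + D_q) + D + E_{1} ∘ D) f = -(21/2)x^7 - (8201/243)x^6 - (547/6)x^5 - (48358/243)x^4 - (485/2)x^3 - (487/3)x^2 - (341/6)x - 8


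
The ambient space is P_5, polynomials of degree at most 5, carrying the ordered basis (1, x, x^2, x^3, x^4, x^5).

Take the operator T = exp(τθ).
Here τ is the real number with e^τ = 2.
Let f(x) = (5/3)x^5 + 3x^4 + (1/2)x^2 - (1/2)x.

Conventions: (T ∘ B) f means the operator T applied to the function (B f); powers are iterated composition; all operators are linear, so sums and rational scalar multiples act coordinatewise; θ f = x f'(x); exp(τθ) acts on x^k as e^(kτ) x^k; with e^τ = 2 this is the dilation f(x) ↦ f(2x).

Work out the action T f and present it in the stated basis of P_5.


g(x) = (160/3)x^5 + 48x^4 + 2x^2 - x

exp(τθ) x^k = e^(kτ) x^k; with e^τ = 2 this sends x^k to 2^k x^k
x ↦ 2 x
x^2 ↦ 4 x^2
x^4 ↦ 16 x^4
x^5 ↦ 32 x^5
applying this coordinatewise to f: exp(τθ) f = (160/3)x^5 + 48x^4 + 2x^2 - x


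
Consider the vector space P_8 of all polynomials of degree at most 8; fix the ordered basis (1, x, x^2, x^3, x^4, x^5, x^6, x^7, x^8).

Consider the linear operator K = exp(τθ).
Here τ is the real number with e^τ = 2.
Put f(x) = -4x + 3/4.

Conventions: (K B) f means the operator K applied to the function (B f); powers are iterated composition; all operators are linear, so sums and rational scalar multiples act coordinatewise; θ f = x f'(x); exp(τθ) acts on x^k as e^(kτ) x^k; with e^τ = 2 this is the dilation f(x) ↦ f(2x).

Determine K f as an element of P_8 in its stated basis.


exp(τθ) x^k = e^(kτ) x^k; with e^τ = 2 this sends x^k to 2^k x^k
x ↦ 2 x
applying this coordinatewise to f: exp(τθ) f = -8x + 3/4

g(x) = -8x + 3/4


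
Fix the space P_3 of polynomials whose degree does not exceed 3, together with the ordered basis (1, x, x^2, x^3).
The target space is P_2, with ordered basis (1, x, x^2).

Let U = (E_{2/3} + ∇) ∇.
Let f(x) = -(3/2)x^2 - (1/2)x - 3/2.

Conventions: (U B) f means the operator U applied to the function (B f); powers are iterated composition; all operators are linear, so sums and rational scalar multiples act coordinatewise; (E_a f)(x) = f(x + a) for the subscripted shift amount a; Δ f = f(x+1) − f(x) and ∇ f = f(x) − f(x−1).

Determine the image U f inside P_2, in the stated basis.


g(x) = -3x - 4

∇ f = -3x + 1
E_{2/3} ∇ f = -3x - 1
∇ ∇ f = -3
(E_{2/3} + ∇) ∇ f = -3x - 4


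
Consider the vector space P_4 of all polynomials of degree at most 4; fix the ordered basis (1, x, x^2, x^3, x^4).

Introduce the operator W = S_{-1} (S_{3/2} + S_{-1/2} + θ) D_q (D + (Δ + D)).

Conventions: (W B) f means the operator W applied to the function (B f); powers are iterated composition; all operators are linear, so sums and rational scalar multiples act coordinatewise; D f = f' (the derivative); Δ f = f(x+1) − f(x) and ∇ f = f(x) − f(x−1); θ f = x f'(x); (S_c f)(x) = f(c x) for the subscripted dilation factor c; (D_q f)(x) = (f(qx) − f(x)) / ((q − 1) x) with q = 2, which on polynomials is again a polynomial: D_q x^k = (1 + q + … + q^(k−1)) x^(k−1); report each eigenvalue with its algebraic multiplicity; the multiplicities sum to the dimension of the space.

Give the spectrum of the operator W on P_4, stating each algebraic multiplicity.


image of 1: 0
image of x: 0
image of x^2: 12
image of x^3: -54x + 6
image of x^4: 378x^2 - 36x + 8
the matrix is upper triangular; its diagonal is (0, 0, 0, 0, 0)
for a triangular matrix the eigenvalues are the diagonal entries, with algebraic multiplicity their repetition count

λ = 0 (multiplicity 5)


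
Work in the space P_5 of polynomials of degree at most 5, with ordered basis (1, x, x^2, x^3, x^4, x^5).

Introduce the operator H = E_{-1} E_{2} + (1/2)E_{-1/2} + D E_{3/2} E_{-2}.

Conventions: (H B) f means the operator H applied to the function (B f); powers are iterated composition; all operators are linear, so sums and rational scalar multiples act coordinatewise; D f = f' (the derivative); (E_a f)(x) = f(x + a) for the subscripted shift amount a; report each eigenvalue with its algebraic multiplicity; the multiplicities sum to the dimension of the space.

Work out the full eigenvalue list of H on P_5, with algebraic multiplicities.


λ = 3/2 (multiplicity 6)

image of 1: 3/2
image of x: (3/2)x + 7/4
image of x^2: (3/2)x^2 + (7/2)x + 1/8
image of x^3: (3/2)x^3 + (21/4)x^2 + (3/8)x + 27/16
image of x^4: (3/2)x^4 + 7x^3 + (3/4)x^2 + (27/4)x + 17/32
image of x^5: (3/2)x^5 + (35/4)x^4 + (5/4)x^3 + (135/8)x^2 + (85/32)x + 83/64
the matrix is upper triangular; its diagonal is (3/2, 3/2, 3/2, 3/2, 3/2, 3/2)
for a triangular matrix the eigenvalues are the diagonal entries, with algebraic multiplicity their repetition count


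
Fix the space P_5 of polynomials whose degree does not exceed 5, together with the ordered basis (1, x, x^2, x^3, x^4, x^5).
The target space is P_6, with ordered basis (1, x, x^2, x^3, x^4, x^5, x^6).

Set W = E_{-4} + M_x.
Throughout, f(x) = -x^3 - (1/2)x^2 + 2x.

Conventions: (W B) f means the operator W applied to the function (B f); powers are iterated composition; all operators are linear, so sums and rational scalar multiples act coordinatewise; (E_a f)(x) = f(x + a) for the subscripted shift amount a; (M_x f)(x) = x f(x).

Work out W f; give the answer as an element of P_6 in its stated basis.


E_{-4} f = -x^3 + (23/2)x^2 - 42x + 48
M_x f = -x^4 - (1/2)x^3 + 2x^2
(E_{-4} + M_x) f = -x^4 - (3/2)x^3 + (27/2)x^2 - 42x + 48

the image equals g(x) = -x^4 - (3/2)x^3 + (27/2)x^2 - 42x + 48


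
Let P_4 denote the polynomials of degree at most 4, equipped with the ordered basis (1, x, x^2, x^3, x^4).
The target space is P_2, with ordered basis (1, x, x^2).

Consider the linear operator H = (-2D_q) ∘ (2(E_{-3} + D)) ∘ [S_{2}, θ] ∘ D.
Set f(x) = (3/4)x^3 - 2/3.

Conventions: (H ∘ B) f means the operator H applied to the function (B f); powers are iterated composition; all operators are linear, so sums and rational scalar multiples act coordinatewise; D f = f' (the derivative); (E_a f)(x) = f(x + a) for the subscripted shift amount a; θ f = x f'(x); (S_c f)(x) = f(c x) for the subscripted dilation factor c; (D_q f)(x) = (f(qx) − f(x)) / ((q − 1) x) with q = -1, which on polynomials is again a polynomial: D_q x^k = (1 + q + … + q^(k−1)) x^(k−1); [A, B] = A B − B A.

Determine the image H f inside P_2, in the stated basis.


g(x) = 0

D f = (9/4)x^2
θ D f = (9/2)x^2
S_{2} θ D f = 18x^2
S_{2} D f = 9x^2
θ S_{2} D f = 18x^2
[S_{2}, θ] D f = 0
E_{-3} ([S_{2}, θ] ∘ D) f = 0
D ([S_{2}, θ] ∘ D) f = 0
(E_{-3} + D) ([S_{2}, θ] ∘ D) f = 0
(2(E_{-3} + D)) ([S_{2}, θ] ∘ D) f = 0
D_q (2(E_{-3} + D)) ([S_{2}, θ] ∘ D) f = 0
(-2D_q) (2(E_{-3} + D)) ([S_{2}, θ] ∘ D) f = 0


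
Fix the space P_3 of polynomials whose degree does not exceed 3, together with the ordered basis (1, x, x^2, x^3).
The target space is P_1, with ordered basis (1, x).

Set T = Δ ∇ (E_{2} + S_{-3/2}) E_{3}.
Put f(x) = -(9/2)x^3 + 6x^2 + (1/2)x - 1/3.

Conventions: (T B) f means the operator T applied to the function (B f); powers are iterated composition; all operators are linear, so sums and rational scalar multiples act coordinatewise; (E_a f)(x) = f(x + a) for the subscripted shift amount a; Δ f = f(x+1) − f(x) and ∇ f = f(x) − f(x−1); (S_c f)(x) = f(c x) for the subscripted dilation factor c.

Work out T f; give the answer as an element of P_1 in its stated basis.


g(x) = (513/8)x - 1113/4

E_{3} f = -(9/2)x^3 - (69/2)x^2 - 85x - 199/3
E_{2} E_{3} f = -(9/2)x^3 - (123/2)x^2 - 277x - 1231/3
S_{-3/2} E_{3} f = (243/16)x^3 - (621/8)x^2 + (255/2)x - 199/3
(E_{2} + S_{-3/2}) E_{3} f = (171/16)x^3 - (1113/8)x^2 - (299/2)x - 1430/3
∇ (E_{2} + S_{-3/2}) E_{3} f = (513/16)x^2 - (4965/16)x + 5/16
Δ ∇ (E_{2} + S_{-3/2}) E_{3} f = (513/8)x - 1113/4


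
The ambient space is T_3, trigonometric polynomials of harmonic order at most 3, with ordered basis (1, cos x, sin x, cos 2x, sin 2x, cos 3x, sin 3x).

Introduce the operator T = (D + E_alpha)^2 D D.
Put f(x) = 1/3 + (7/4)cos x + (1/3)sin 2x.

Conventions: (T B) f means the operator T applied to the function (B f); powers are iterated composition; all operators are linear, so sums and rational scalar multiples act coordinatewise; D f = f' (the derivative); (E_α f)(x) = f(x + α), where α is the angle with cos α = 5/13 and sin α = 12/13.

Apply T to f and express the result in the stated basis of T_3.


the result is g(x) = (1050/169)cos x + (875/338)sin x + (436016/85683)cos 2x + (260804/28561)sin 2x

D f = -(7/4)sin x + (2/3)cos 2x
D D f = -(7/4)cos x - (4/3)sin 2x
D (D D) f = (7/4)sin x - (8/3)cos 2x
E_alpha (D D) f = -(35/52)cos x + (21/13)sin x - (160/169)cos 2x + (476/507)sin 2x
(D + E_alpha) (D D) f = -(35/52)cos x + (175/52)sin x - (1832/507)cos 2x + (476/507)sin 2x
D (D + E_alpha) (D D) f = (175/52)cos x + (35/52)sin x + (952/507)cos 2x + (3664/507)sin 2x
E_alpha (D + E_alpha) (D D) f = (1925/676)cos x + (1295/676)sin x + (275128/85683)cos 2x + (163196/85683)sin 2x
(D + E_alpha) (D + E_alpha) (D D) f = (1050/169)cos x + (875/338)sin x + (436016/85683)cos 2x + (260804/28561)sin 2x


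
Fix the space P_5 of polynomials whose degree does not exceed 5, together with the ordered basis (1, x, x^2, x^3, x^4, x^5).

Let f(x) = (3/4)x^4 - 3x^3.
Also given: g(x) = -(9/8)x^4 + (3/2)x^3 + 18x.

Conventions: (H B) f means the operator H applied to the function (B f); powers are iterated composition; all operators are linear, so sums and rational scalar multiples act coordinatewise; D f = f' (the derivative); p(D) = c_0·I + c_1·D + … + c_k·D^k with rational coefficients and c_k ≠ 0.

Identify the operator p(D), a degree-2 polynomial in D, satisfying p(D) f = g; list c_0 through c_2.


p(D) = -(3/2)·I − D − D^2, i.e. c_0 = -3/2, c_1 = -1, c_2 = -1

D^0 f = (3/4)x^4 - 3x^3
D^1 f = 3x^3 - 9x^2
D^2 f = 9x^2 - 18x
matching coefficients of g against c_0 f + c_1 Df + … from the top degree down determines the c_i
solution: c_0 = -3/2, c_1 = -1, c_2 = -1


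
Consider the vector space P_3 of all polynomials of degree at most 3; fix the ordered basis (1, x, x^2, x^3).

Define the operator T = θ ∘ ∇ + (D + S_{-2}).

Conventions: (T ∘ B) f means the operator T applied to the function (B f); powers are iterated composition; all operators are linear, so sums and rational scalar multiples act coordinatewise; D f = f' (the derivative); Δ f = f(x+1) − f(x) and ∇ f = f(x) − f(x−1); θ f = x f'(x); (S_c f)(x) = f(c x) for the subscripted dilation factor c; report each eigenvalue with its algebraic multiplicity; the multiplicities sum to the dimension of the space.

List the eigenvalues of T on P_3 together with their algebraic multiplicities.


λ = -8 (multiplicity 1), λ = -2 (multiplicity 1), λ = 1 (multiplicity 1), λ = 4 (multiplicity 1)

image of 1: 1
image of x: -2x + 1
image of x^2: 4x^2 + 4x
image of x^3: -8x^3 + 9x^2 - 3x
the matrix is upper triangular; its diagonal is (1, -2, 4, -8)
for a triangular matrix the eigenvalues are the diagonal entries, with algebraic multiplicity their repetition count


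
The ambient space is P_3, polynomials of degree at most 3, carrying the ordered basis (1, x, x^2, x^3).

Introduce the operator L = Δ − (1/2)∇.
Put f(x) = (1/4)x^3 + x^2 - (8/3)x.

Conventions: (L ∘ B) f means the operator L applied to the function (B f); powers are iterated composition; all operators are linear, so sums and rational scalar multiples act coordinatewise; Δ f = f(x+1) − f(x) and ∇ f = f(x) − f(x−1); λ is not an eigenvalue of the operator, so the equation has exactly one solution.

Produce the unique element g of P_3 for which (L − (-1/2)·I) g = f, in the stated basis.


the result is g(x) = (1/2)x^3 + (1/2)x^2 - (65/6)x + 53/6

write g with unknown coordinates in the stated basis and equate coefficients in (L − (-1/2)·I) g = f
solving from the highest basis element down gives g = (1/2)x^3 + (1/2)x^2 - (65/6)x + 53/6
check: L g = (3/4)x^2 + (11/4)x - 53/12
so L g − (-1/2)·g = (1/4)x^3 + x^2 - (8/3)x = f ✓


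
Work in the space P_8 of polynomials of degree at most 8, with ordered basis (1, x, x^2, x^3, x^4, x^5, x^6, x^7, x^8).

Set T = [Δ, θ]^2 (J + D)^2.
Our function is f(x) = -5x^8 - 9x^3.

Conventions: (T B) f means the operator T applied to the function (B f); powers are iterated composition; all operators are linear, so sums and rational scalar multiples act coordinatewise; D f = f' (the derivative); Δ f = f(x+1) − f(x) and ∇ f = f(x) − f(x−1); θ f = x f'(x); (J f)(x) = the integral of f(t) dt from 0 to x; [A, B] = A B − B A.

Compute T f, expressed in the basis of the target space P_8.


the result is g(x) = -5x^8 - 80x^7 - 1120x^6 - 8960x^5 - 47600x^4 - 165769x^3 - 345014x^2 - 381656x - 171808

J f = -(5/9)x^9 - (9/4)x^4
D f = -40x^7 - 27x^2
(J + D) f = -(5/9)x^9 - 40x^7 - (9/4)x^4 - 27x^2
J (J + D) f = -(1/18)x^10 - 5x^8 - (9/20)x^5 - 9x^3
D (J + D) f = -5x^8 - 280x^6 - 9x^3 - 54x
(J + D) (J + D) f = -(1/18)x^10 - 10x^8 - 280x^6 - (9/20)x^5 - 18x^3 - 54x
θ (J + D)^2 f = -(5/9)x^10 - 80x^8 - 1680x^6 - (9/4)x^5 - 54x^3 - 54x
Δ θ (J + D)^2 f = -(50/9)x^9 - 25x^8 - (2120/3)x^7 - (7070/3)x^6 - 14700x^5 - (371135/12)x^4 - (229015/6)x^3 - (55299/2)x^2 - (392357/36)x - 67349/36
Δ (J + D)^2 f = -(5/9)x^9 - (5/2)x^8 - (260/3)x^7 - (875/3)x^6 - 2254x^5 - (58967/12)x^4 - (37027/6)x^3 - 4541x^2 - (65405/36)x - 65251/180
θ Δ (J + D)^2 f = -5x^9 - 20x^8 - (1820/3)x^7 - 1750x^6 - 11270x^5 - (58967/3)x^4 - (37027/2)x^3 - 9082x^2 - (65405/36)x
[Δ, θ] (J + D)^2 f = -(5/9)x^9 - 5x^8 - 100x^7 - (1820/3)x^6 - 3430x^5 - (45089/4)x^4 - (58967/3)x^3 - (37135/2)x^2 - 9082x - 67349/36
θ [Δ, θ] (J + D)^2 f = -5x^9 - 40x^8 - 700x^7 - 3640x^6 - 17150x^5 - 45089x^4 - 58967x^3 - 37135x^2 - 9082x
Δ θ [Δ, θ] (J + D)^2 f = -45x^8 - 500x^7 - 6440x^6 - 39410x^5 - 168280x^4 - 451816x^3 - 689535x^2 - 544382x - 171808
Δ [Δ, θ] (J + D)^2 f = -5x^8 - 60x^7 - (2660/3)x^6 - 6090x^5 - 30170x^4 - 95349x^3 - (344521/2)x^2 - 162726x - 2257907/36
θ Δ [Δ, θ] (J + D)^2 f = -40x^8 - 420x^7 - 5320x^6 - 30450x^5 - 120680x^4 - 286047x^3 - 344521x^2 - 162726x
[Δ, θ] [Δ, θ] (J + D)^2 f = -5x^8 - 80x^7 - 1120x^6 - 8960x^5 - 47600x^4 - 165769x^3 - 345014x^2 - 381656x - 171808


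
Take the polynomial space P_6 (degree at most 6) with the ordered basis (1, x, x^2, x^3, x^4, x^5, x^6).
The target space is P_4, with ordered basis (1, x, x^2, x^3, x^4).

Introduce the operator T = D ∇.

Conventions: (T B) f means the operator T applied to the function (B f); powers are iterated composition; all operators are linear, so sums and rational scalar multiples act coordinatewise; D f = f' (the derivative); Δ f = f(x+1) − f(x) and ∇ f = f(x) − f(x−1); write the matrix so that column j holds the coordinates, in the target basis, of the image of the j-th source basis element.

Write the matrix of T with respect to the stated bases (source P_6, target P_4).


the matrix is [[0, 0, 2, -3, 4, -5, 6]; [0, 0, 0, 6, -12, 20, -30]; [0, 0, 0, 0, 12, -30, 60]; [0, 0, 0, 0, 0, 20, -60]; [0, 0, 0, 0, 0, 0, 30]] (rows listed top to bottom)

image of 1: 0
image of x: 0
image of x^2: 2
image of x^3: 6x - 3
image of x^4: 12x^2 - 12x + 4
image of x^5: 20x^3 - 30x^2 + 20x - 5
image of x^6: 30x^4 - 60x^3 + 60x^2 - 30x + 6
each image's coordinates form column j of the matrix


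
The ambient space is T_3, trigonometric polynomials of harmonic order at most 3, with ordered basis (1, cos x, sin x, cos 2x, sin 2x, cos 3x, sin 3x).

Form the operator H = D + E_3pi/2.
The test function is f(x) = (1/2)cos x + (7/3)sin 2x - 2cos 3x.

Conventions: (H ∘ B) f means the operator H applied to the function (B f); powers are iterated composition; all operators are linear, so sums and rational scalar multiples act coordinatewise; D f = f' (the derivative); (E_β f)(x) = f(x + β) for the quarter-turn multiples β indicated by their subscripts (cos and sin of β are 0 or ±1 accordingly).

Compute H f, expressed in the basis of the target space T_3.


g(x) = (14/3)cos 2x - (7/3)sin 2x + 8sin 3x

D f = -(1/2)sin x + (14/3)cos 2x + 6sin 3x
E_3pi/2 f = (1/2)sin x - (7/3)sin 2x + 2sin 3x
(D + E_3pi/2) f = (14/3)cos 2x - (7/3)sin 2x + 8sin 3x


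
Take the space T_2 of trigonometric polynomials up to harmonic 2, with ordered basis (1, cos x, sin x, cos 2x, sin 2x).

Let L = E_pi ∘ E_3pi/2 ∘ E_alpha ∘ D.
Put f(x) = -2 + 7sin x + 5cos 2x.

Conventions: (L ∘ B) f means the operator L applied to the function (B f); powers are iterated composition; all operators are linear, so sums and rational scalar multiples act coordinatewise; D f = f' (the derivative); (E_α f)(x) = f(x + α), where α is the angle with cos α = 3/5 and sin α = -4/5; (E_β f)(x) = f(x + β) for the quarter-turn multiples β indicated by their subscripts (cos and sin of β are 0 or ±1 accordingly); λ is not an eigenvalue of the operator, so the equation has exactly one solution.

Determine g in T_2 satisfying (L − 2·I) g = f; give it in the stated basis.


the result is g(x) = 1 - (28/37)cos x - (91/37)sin x - (5/4)cos 2x + (5/28)sin 2x

write g with unknown coordinates in the stated basis and equate coefficients in (L − 2·I) g = f
solving from the highest basis element down gives g = 1 - (28/37)cos x - (91/37)sin x - (5/4)cos 2x + (5/28)sin 2x
check: L g = -(56/37)cos x + (77/37)sin x + (5/2)cos 2x + (5/14)sin 2x
so L g − 2·g = -2 + 7sin x + 5cos 2x = f ✓


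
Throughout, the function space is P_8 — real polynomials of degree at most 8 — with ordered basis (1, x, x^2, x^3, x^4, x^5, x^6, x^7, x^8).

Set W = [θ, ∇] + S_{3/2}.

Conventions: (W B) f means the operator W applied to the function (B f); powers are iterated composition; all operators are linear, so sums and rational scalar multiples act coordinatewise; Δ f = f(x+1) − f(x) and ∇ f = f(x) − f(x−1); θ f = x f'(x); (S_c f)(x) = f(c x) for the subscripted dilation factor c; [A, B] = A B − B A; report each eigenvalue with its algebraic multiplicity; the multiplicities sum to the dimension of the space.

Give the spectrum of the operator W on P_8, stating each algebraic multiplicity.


λ = 1 (multiplicity 1), λ = 3/2 (multiplicity 1), λ = 9/4 (multiplicity 1), λ = 27/8 (multiplicity 1), λ = 81/16 (multiplicity 1), λ = 243/32 (multiplicity 1), λ = 729/64 (multiplicity 1), λ = 2187/128 (multiplicity 1), λ = 6561/256 (multiplicity 1)

image of 1: 1
image of x: (3/2)x - 1
image of x^2: (9/4)x^2 - 2x + 2
image of x^3: (27/8)x^3 - 3x^2 + 6x - 3
image of x^4: (81/16)x^4 - 4x^3 + 12x^2 - 12x + 4
image of x^5: (243/32)x^5 - 5x^4 + 20x^3 - 30x^2 + 20x - 5
image of x^6: (729/64)x^6 - 6x^5 + 30x^4 - 60x^3 + 60x^2 - 30x + 6
image of x^7: (2187/128)x^7 - 7x^6 + 42x^5 - 105x^4 + 140x^3 - 105x^2 + 42x - 7
image of x^8: (6561/256)x^8 - 8x^7 + 56x^6 - 168x^5 + 280x^4 - 280x^3 + 168x^2 - 56x + 8
the matrix is upper triangular; its diagonal is (1, 3/2, 9/4, 27/8, 81/16, 243/32, 729/64, 2187/128, 6561/256)
for a triangular matrix the eigenvalues are the diagonal entries, with algebraic multiplicity their repetition count
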